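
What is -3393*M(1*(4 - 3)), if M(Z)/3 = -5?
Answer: 50895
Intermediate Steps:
M(Z) = -15 (M(Z) = 3*(-5) = -15)
-3393*M(1*(4 - 3)) = -3393*(-15) = 50895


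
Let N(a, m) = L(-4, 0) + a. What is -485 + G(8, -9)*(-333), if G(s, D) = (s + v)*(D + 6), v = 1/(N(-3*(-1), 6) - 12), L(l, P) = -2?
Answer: 81578/11 ≈ 7416.2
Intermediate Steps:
N(a, m) = -2 + a
v = -1/11 (v = 1/((-2 - 3*(-1)) - 12) = 1/((-2 + 3) - 12) = 1/(1 - 12) = 1/(-11) = -1/11 ≈ -0.090909)
G(s, D) = (6 + D)*(-1/11 + s) (G(s, D) = (s - 1/11)*(D + 6) = (-1/11 + s)*(6 + D) = (6 + D)*(-1/11 + s))
-485 + G(8, -9)*(-333) = -485 + (-6/11 + 6*8 - 1/11*(-9) - 9*8)*(-333) = -485 + (-6/11 + 48 + 9/11 - 72)*(-333) = -485 - 261/11*(-333) = -485 + 86913/11 = 81578/11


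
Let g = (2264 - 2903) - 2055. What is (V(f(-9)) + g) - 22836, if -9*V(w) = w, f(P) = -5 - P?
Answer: -229774/9 ≈ -25530.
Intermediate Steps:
V(w) = -w/9
g = -2694 (g = -639 - 2055 = -2694)
(V(f(-9)) + g) - 22836 = (-(-5 - 1*(-9))/9 - 2694) - 22836 = (-(-5 + 9)/9 - 2694) - 22836 = (-1/9*4 - 2694) - 22836 = (-4/9 - 2694) - 22836 = -24250/9 - 22836 = -229774/9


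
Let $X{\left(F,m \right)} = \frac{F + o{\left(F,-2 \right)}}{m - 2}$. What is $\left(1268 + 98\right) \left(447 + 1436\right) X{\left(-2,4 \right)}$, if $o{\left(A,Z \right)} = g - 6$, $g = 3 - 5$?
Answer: $-12860890$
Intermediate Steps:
$g = -2$ ($g = 3 - 5 = -2$)
$o{\left(A,Z \right)} = -8$ ($o{\left(A,Z \right)} = -2 - 6 = -8$)
$X{\left(F,m \right)} = \frac{-8 + F}{-2 + m}$ ($X{\left(F,m \right)} = \frac{F - 8}{m - 2} = \frac{-8 + F}{-2 + m}$)
$\left(1268 + 98\right) \left(447 + 1436\right) X{\left(-2,4 \right)} = \left(1268 + 98\right) \left(447 + 1436\right) \frac{-8 - 2}{-2 + 4} = 1366 \cdot 1883 \cdot \frac{1}{2} \left(-10\right) = 2572178 \cdot \frac{1}{2} \left(-10\right) = 2572178 \left(-5\right) = -12860890$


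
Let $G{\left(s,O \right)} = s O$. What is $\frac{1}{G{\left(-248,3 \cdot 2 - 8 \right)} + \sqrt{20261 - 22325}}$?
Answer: $\frac{31}{15505} - \frac{i \sqrt{129}}{62020} \approx 0.0019994 - 0.00018313 i$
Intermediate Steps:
$G{\left(s,O \right)} = O s$
$\frac{1}{G{\left(-248,3 \cdot 2 - 8 \right)} + \sqrt{20261 - 22325}} = \frac{1}{\left(3 \cdot 2 - 8\right) \left(-248\right) + \sqrt{20261 - 22325}} = \frac{1}{\left(6 - 8\right) \left(-248\right) + \sqrt{-2064}} = \frac{1}{\left(-2\right) \left(-248\right) + 4 i \sqrt{129}} = \frac{1}{496 + 4 i \sqrt{129}}$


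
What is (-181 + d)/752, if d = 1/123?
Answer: -11131/46248 ≈ -0.24068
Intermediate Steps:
d = 1/123 ≈ 0.0081301
(-181 + d)/752 = (-181 + 1/123)/752 = -22262/123*1/752 = -11131/46248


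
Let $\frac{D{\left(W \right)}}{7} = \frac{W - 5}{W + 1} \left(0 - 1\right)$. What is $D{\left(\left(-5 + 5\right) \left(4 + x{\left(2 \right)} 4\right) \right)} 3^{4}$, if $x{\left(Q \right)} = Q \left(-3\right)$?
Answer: $2835$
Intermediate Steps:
$x{\left(Q \right)} = - 3 Q$
$D{\left(W \right)} = - \frac{7 \left(-5 + W\right)}{1 + W}$ ($D{\left(W \right)} = 7 \frac{W - 5}{W + 1} \left(0 - 1\right) = 7 \frac{-5 + W}{1 + W} \left(-1\right) = 7 \left(- \frac{-5 + W}{1 + W}\right) = - \frac{7 \left(-5 + W\right)}{1 + W}$)
$D{\left(\left(-5 + 5\right) \left(4 + x{\left(2 \right)} 4\right) \right)} 3^{4} = \frac{7 \left(5 - \left(-5 + 5\right) \left(4 + \left(-3\right) 2 \cdot 4\right)\right)}{1 + \left(-5 + 5\right) \left(4 + \left(-3\right) 2 \cdot 4\right)} 3^{4} = \frac{7 \left(5 - 0 \left(4 - 24\right)\right)}{1 + 0 \left(4 - 24\right)} 81 = \frac{7 \left(5 - 0 \left(-20\right)\right)}{1 + 0 \left(-20\right)} 81 = \frac{7 \left(5 - 0\right)}{1 + 0} \cdot 81 = \frac{7 \left(5 + 0\right)}{1} \cdot 81 = 7 \cdot 1 \cdot 5 \cdot 81 = 35 \cdot 81 = 2835$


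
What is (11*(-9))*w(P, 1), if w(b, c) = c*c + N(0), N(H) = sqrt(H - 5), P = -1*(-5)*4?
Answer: -99 - 99*I*sqrt(5) ≈ -99.0 - 221.37*I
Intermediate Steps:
P = 20 (P = 5*4 = 20)
N(H) = sqrt(-5 + H)
w(b, c) = c**2 + I*sqrt(5) (w(b, c) = c*c + sqrt(-5 + 0) = c**2 + sqrt(-5) = c**2 + I*sqrt(5))
(11*(-9))*w(P, 1) = (11*(-9))*(1**2 + I*sqrt(5)) = -99*(1 + I*sqrt(5)) = -99 - 99*I*sqrt(5)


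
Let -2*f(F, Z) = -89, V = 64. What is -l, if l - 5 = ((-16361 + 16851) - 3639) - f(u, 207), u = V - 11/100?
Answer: 6377/2 ≈ 3188.5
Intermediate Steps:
u = 6389/100 (u = 64 - 11/100 = 6389/100 ≈ 63.890)
f(F, Z) = 89/2 (f(F, Z) = -½*(-89) = 89/2)
l = -6377/2 (l = 5 + (((-16361 + 16851) - 3639) - 1*89/2) = 5 + ((490 - 3639) - 89/2) = 5 + (-3149 - 89/2) = 5 - 6387/2 = -6377/2 ≈ -3188.5)
-l = -1*(-6377/2) = 6377/2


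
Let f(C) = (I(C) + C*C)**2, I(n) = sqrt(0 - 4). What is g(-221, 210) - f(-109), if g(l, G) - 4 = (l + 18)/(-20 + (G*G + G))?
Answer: -6251894596573/44290 - 47524*I ≈ -1.4116e+8 - 47524.0*I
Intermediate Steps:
I(n) = 2*I (I(n) = sqrt(-4) = 2*I)
g(l, G) = 4 + (18 + l)/(-20 + G + G**2) (g(l, G) = 4 + (l + 18)/(-20 + (G*G + G)) = 4 + (18 + l)/(-20 + (G**2 + G)) = 4 + (18 + l)/(-20 + (G + G**2)) = 4 + (18 + l)/(-20 + G + G**2))
f(C) = (C**2 + 2*I)**2 (f(C) = (2*I + C*C)**2 = (2*I + C**2)**2 = (C**2 + 2*I)**2)
g(-221, 210) - f(-109) = (-62 - 221 + 4*210 + 4*210**2)/(-20 + 210 + 210**2) - ((-109)**2 + 2*I)**2 = (-62 - 221 + 840 + 4*44100)/(-20 + 210 + 44100) - (11881 + 2*I)**2 = (-62 - 221 + 840 + 176400)/44290 - (11881 + 2*I)**2 = (1/44290)*176957 - (11881 + 2*I)**2 = 176957/44290 - (11881 + 2*I)**2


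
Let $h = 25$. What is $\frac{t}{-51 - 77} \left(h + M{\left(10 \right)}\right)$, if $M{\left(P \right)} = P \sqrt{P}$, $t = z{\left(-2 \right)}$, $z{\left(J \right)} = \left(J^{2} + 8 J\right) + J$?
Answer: $\frac{175}{64} + \frac{35 \sqrt{10}}{32} \approx 6.1931$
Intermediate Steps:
$z{\left(J \right)} = J^{2} + 9 J$
$t = -14$ ($t = - 2 \left(9 - 2\right) = \left(-2\right) 7 = -14$)
$M{\left(P \right)} = P^{\frac{3}{2}}$
$\frac{t}{-51 - 77} \left(h + M{\left(10 \right)}\right) = - \frac{14}{-51 - 77} \left(25 + 10^{\frac{3}{2}}\right) = - \frac{14}{-51 - 77} \left(25 + 10 \sqrt{10}\right) = - \frac{14}{-128} \left(25 + 10 \sqrt{10}\right) = \left(-14\right) \left(- \frac{1}{128}\right) \left(25 + 10 \sqrt{10}\right) = \frac{7 \left(25 + 10 \sqrt{10}\right)}{64} = \frac{175}{64} + \frac{35 \sqrt{10}}{32}$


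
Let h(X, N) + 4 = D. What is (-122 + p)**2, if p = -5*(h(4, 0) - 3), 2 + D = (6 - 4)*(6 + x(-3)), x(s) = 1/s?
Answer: 160801/9 ≈ 17867.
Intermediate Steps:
D = 28/3 (D = -2 + (6 - 4)*(6 + 1/(-3)) = -2 + 2*(6 - 1/3) = -2 + 2*(17/3) = -2 + 34/3 = 28/3 ≈ 9.3333)
h(X, N) = 16/3 (h(X, N) = -4 + 28/3 = 16/3)
p = -35/3 (p = -5*(16/3 - 3) = -5*7/3 = -35/3 ≈ -11.667)
(-122 + p)**2 = (-122 - 35/3)**2 = (-401/3)**2 = 160801/9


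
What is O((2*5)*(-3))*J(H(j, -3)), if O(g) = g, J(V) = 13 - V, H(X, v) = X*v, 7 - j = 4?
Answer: -660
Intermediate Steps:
j = 3 (j = 7 - 1*4 = 7 - 4 = 3)
O((2*5)*(-3))*J(H(j, -3)) = ((2*5)*(-3))*(13 - 3*(-3)) = (10*(-3))*(13 - 1*(-9)) = -30*(13 + 9) = -30*22 = -660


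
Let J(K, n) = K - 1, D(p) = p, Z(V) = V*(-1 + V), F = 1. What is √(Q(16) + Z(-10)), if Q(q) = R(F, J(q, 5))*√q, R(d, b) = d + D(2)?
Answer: √122 ≈ 11.045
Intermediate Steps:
J(K, n) = -1 + K
R(d, b) = 2 + d (R(d, b) = d + 2 = 2 + d)
Q(q) = 3*√q (Q(q) = (2 + 1)*√q = 3*√q)
√(Q(16) + Z(-10)) = √(3*√16 - 10*(-1 - 10)) = √(3*4 - 10*(-11)) = √(12 + 110) = √122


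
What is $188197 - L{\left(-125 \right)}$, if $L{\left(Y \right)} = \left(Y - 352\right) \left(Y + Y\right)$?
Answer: $68947$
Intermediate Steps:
$L{\left(Y \right)} = 2 Y \left(-352 + Y\right)$ ($L{\left(Y \right)} = \left(-352 + Y\right) 2 Y = 2 Y \left(-352 + Y\right)$)
$188197 - L{\left(-125 \right)} = 188197 - 2 \left(-125\right) \left(-352 - 125\right) = 188197 - 2 \left(-125\right) \left(-477\right) = 188197 - 119250 = 68947$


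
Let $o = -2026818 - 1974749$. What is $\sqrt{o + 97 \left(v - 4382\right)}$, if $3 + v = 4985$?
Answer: $i \sqrt{3943367} \approx 1985.8 i$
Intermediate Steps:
$v = 4982$ ($v = -3 + 4985 = 4982$)
$o = -4001567$ ($o = -2026818 - 1974749 = -4001567$)
$\sqrt{o + 97 \left(v - 4382\right)} = \sqrt{-4001567 + 97 \left(4982 - 4382\right)} = \sqrt{-4001567 + 97 \cdot 600} = \sqrt{-4001567 + 58200} = \sqrt{-3943367} = i \sqrt{3943367}$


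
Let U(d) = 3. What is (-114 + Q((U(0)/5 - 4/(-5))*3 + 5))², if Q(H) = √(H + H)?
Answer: 65072/5 - 456*√115/5 ≈ 12036.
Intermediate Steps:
Q(H) = √2*√H (Q(H) = √(2*H) = √2*√H)
(-114 + Q((U(0)/5 - 4/(-5))*3 + 5))² = (-114 + √2*√((3/5 - 4/(-5))*3 + 5))² = (-114 + √2*√((3*(⅕) - 4*(-⅕))*3 + 5))² = (-114 + √2*√((⅗ + ⅘)*3 + 5))² = (-114 + √2*√((7/5)*3 + 5))² = (-114 + √2*√(21/5 + 5))² = (-114 + √2*√(46/5))² = (-114 + √2*(√230/5))² = (-114 + 2*√115/5)²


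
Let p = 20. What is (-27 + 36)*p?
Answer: 180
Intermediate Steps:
(-27 + 36)*p = (-27 + 36)*20 = 9*20 = 180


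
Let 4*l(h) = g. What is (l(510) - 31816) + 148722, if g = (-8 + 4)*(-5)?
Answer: 116911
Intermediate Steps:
g = 20 (g = -4*(-5) = 20)
l(h) = 5 (l(h) = (1/4)*20 = 5)
(l(510) - 31816) + 148722 = (5 - 31816) + 148722 = -31811 + 148722 = 116911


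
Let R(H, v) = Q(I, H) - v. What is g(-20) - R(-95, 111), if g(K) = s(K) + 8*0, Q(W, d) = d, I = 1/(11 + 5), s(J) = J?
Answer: 186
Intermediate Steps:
I = 1/16 ≈ 0.062500
g(K) = K (g(K) = K + 8*0 = K + 0 = K)
R(H, v) = H - v
g(-20) - R(-95, 111) = -20 - (-95 - 1*111) = -20 - (-95 - 111) = -20 - 1*(-206) = -20 + 206 = 186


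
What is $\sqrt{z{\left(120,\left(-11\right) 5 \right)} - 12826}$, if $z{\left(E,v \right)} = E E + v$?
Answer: $7 \sqrt{31} \approx 38.974$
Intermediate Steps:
$z{\left(E,v \right)} = v + E^{2}$ ($z{\left(E,v \right)} = E^{2} + v = v + E^{2}$)
$\sqrt{z{\left(120,\left(-11\right) 5 \right)} - 12826} = \sqrt{\left(\left(-11\right) 5 + 120^{2}\right) - 12826} = \sqrt{\left(-55 + 14400\right) - 12826} = \sqrt{14345 - 12826} = \sqrt{1519} = 7 \sqrt{31}$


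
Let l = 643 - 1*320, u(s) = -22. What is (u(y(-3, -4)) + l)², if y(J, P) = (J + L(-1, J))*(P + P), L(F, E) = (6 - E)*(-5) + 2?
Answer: 90601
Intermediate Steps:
L(F, E) = -28 + 5*E (L(F, E) = (-30 + 5*E) + 2 = -28 + 5*E)
y(J, P) = 2*P*(-28 + 6*J) (y(J, P) = (J + (-28 + 5*J))*(P + P) = (-28 + 6*J)*(2*P) = 2*P*(-28 + 6*J))
l = 323 (l = 643 - 320 = 323)
(u(y(-3, -4)) + l)² = (-22 + 323)² = 301² = 90601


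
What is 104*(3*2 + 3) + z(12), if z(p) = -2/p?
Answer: 5615/6 ≈ 935.83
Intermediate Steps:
104*(3*2 + 3) + z(12) = 104*(3*2 + 3) - 2/12 = 104*(6 + 3) - 2*1/12 = 104*9 - 1/6 = 936 - 1/6 = 5615/6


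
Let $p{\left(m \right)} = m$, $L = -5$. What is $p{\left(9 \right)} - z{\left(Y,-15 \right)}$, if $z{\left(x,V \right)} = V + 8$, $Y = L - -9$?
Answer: $16$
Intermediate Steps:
$Y = 4$ ($Y = -5 - -9 = -5 + 9 = 4$)
$z{\left(x,V \right)} = 8 + V$
$p{\left(9 \right)} - z{\left(Y,-15 \right)} = 9 - \left(8 - 15\right) = 9 - -7 = 9 + 7 = 16$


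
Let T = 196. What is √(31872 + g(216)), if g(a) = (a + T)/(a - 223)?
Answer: 2*√389711/7 ≈ 178.36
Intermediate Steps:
g(a) = (196 + a)/(-223 + a) (g(a) = (a + 196)/(a - 223) = (196 + a)/(-223 + a))
√(31872 + g(216)) = √(31872 + (196 + 216)/(-223 + 216)) = √(31872 + 412/(-7)) = √(31872 - ⅐*412) = √(31872 - 412/7) = √(222692/7) = 2*√389711/7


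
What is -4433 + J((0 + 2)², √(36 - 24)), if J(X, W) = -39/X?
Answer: -17771/4 ≈ -4442.8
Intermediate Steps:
-4433 + J((0 + 2)², √(36 - 24)) = -4433 - 39/(0 + 2)² = -4433 - 39/(2²) = -4433 - 39/4 = -17771/4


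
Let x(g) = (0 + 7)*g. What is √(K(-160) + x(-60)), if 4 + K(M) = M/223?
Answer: 2*I*√5280194/223 ≈ 20.609*I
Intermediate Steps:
x(g) = 7*g
K(M) = -4 + M/223
√(K(-160) + x(-60)) = √((-4 + (1/223)*(-160)) + 7*(-60)) = √((-4 - 160/223) - 420) = √(-1052/223 - 420) = √(-94712/223) = 2*I*√5280194/223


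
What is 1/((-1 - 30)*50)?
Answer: -1/1550 ≈ -0.00064516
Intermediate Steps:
1/((-1 - 30)*50) = 1/(-31*50) = 1/(-1550) = -1/1550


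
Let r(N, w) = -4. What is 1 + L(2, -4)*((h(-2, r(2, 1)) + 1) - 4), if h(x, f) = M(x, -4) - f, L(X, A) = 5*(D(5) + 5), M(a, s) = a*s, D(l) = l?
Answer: 451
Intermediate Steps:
L(X, A) = 50 (L(X, A) = 5*(5 + 5) = 5*10 = 50)
h(x, f) = -f - 4*x (h(x, f) = x*(-4) - f = -4*x - f = -f - 4*x)
1 + L(2, -4)*((h(-2, r(2, 1)) + 1) - 4) = 1 + 50*(((-1*(-4) - 4*(-2)) + 1) - 4) = 1 + 50*(((4 + 8) + 1) - 4) = 1 + 50*((12 + 1) - 4) = 1 + 50*(13 - 4) = 1 + 50*9 = 1 + 450 = 451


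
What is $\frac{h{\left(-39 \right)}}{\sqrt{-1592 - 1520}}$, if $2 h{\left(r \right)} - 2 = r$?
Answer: $\frac{37 i \sqrt{778}}{3112} \approx 0.33163 i$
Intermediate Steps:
$h{\left(r \right)} = 1 + \frac{r}{2}$
$\frac{h{\left(-39 \right)}}{\sqrt{-1592 - 1520}} = \frac{1 + \frac{1}{2} \left(-39\right)}{\sqrt{-1592 - 1520}} = \frac{1 - \frac{39}{2}}{\sqrt{-3112}} = - \frac{37}{2 \cdot 2 i \sqrt{778}} = - \frac{37 \left(- \frac{i \sqrt{778}}{1556}\right)}{2} = \frac{37 i \sqrt{778}}{3112}$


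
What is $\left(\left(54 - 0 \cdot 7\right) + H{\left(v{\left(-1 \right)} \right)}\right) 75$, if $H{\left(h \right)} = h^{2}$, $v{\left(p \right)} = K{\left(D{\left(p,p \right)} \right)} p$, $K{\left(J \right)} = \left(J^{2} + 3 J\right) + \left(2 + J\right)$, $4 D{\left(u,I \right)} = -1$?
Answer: $\frac{1058475}{256} \approx 4134.7$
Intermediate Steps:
$D{\left(u,I \right)} = - \frac{1}{4}$ ($D{\left(u,I \right)} = \frac{1}{4} \left(-1\right) = - \frac{1}{4}$)
$K{\left(J \right)} = 2 + J^{2} + 4 J$
$v{\left(p \right)} = \frac{17 p}{16}$ ($v{\left(p \right)} = \left(2 + \left(- \frac{1}{4}\right)^{2} + 4 \left(- \frac{1}{4}\right)\right) p = \left(2 + \frac{1}{16} - 1\right) p = \frac{17 p}{16}$)
$\left(\left(54 - 0 \cdot 7\right) + H{\left(v{\left(-1 \right)} \right)}\right) 75 = \left(\left(54 - 0 \cdot 7\right) + \left(\frac{17}{16} \left(-1\right)\right)^{2}\right) 75 = \left(\left(54 - 0\right) + \left(- \frac{17}{16}\right)^{2}\right) 75 = \left(\left(54 + 0\right) + \frac{289}{256}\right) 75 = \left(54 + \frac{289}{256}\right) 75 = \frac{14113}{256} \cdot 75 = \frac{1058475}{256}$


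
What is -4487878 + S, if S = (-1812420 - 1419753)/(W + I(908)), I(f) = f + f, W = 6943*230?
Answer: -2391600239347/532902 ≈ -4.4879e+6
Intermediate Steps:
W = 1596890
I(f) = 2*f
S = -1077391/532902 (S = (-1812420 - 1419753)/(1596890 + 2*908) = -3232173/(1596890 + 1816) = -3232173/1598706 = -3232173*1/1598706 = -1077391/532902 ≈ -2.0217)
-4487878 + S = -4487878 - 1077391/532902 = -2391600239347/532902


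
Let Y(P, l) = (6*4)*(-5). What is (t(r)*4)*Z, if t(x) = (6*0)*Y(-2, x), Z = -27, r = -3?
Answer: 0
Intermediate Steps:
Y(P, l) = -120 (Y(P, l) = 24*(-5) = -120)
t(x) = 0 (t(x) = (6*0)*(-120) = 0*(-120) = 0)
(t(r)*4)*Z = (0*4)*(-27) = 0*(-27) = 0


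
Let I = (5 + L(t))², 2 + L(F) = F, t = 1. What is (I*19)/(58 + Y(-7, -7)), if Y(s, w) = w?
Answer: 304/51 ≈ 5.9608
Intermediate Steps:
L(F) = -2 + F
I = 16 (I = (5 + (-2 + 1))² = (5 - 1)² = 4² = 16)
(I*19)/(58 + Y(-7, -7)) = (16*19)/(58 - 7) = 304/51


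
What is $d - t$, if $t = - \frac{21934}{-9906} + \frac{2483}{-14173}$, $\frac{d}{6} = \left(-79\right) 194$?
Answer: $- \frac{6455350334756}{70198869} \approx -91958.0$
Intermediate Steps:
$d = -91956$ ($d = 6 \left(\left(-79\right) 194\right) = 6 \left(-15326\right) = -91956$)
$t = \frac{143136992}{70198869}$ ($t = \left(-21934\right) \left(- \frac{1}{9906}\right) + 2483 \left(- \frac{1}{14173}\right) = \frac{10967}{4953} - \frac{2483}{14173} = \frac{143136992}{70198869} \approx 2.039$)
$d - t = -91956 - \frac{143136992}{70198869} = - \frac{6455350334756}{70198869}$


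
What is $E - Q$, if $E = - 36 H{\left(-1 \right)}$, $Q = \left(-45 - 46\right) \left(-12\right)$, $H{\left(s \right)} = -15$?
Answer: $-552$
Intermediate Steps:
$Q = 1092$ ($Q = \left(-91\right) \left(-12\right) = 1092$)
$E = 540$ ($E = \left(-36\right) \left(-15\right) = 540$)
$E - Q = 540 - 1092 = -552$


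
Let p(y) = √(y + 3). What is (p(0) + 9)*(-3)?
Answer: -27 - 3*√3 ≈ -32.196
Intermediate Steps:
p(y) = √(3 + y)
(p(0) + 9)*(-3) = (√(3 + 0) + 9)*(-3) = (√3 + 9)*(-3) = (9 + √3)*(-3) = -27 - 3*√3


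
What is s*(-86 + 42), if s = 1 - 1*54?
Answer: 2332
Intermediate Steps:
s = -53 (s = 1 - 54 = -53)
s*(-86 + 42) = -53*(-86 + 42) = -53*(-44) = 2332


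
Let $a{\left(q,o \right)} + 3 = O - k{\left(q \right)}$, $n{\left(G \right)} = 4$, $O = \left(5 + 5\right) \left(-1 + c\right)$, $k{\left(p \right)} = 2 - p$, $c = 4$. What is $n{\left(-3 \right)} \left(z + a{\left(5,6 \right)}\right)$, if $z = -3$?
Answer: $108$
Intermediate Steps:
$O = 30$ ($O = \left(5 + 5\right) \left(-1 + 4\right) = 10 \cdot 3 = 30$)
$a{\left(q,o \right)} = 25 + q$ ($a{\left(q,o \right)} = -3 - \left(-28 - q\right) = -3 + \left(30 + \left(-2 + q\right)\right) = -3 + \left(28 + q\right) = 25 + q$)
$n{\left(-3 \right)} \left(z + a{\left(5,6 \right)}\right) = 4 \left(-3 + \left(25 + 5\right)\right) = 4 \left(-3 + 30\right) = 4 \cdot 27 = 108$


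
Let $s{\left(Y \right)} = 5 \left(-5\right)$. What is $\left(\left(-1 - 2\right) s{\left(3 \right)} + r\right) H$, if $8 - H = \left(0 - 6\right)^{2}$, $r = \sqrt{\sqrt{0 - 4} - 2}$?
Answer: $-2100 - 28 \sqrt{-2 + 2 i} \approx -2118.0 - 43.506 i$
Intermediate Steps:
$s{\left(Y \right)} = -25$
$r = \sqrt{-2 + 2 i}$ ($r = \sqrt{\sqrt{-4} - 2} = \sqrt{2 i - 2} = \sqrt{-2 + 2 i} \approx 0.64359 + 1.5538 i$)
$H = -28$ ($H = 8 - \left(0 - 6\right)^{2} = 8 - \left(-6\right)^{2} = 8 - 36 = -28$)
$\left(\left(-1 - 2\right) s{\left(3 \right)} + r\right) H = \left(\left(-1 - 2\right) \left(-25\right) + \sqrt{-2 + 2 i}\right) \left(-28\right) = \left(\left(-3\right) \left(-25\right) + \sqrt{-2 + 2 i}\right) \left(-28\right) = \left(75 + \sqrt{-2 + 2 i}\right) \left(-28\right) = -2100 - 28 \sqrt{-2 + 2 i}$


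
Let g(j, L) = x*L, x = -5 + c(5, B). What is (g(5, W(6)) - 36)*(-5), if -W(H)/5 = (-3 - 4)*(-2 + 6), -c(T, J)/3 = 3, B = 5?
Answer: 9980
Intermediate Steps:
c(T, J) = -9 (c(T, J) = -3*3 = -9)
W(H) = 140 (W(H) = -5*(-3 - 4)*(-2 + 6) = -(-35)*4 = -5*(-28) = 140)
x = -14 (x = -5 - 9 = -14)
g(j, L) = -14*L
(g(5, W(6)) - 36)*(-5) = (-14*140 - 36)*(-5) = (-1960 - 36)*(-5) = -1996*(-5) = 9980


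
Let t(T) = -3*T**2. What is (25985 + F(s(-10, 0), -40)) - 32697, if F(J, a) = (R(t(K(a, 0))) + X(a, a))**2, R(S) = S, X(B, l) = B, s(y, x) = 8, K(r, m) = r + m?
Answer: 23418888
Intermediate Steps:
K(r, m) = m + r
F(J, a) = (a - 3*a**2)**2 (F(J, a) = (-3*(0 + a)**2 + a)**2 = (-3*a**2 + a)**2 = (a - 3*a**2)**2)
(25985 + F(s(-10, 0), -40)) - 32697 = (25985 + (-40)**2*(1 - 3*(-40))**2) - 32697 = (25985 + 1600*(1 + 120)**2) - 32697 = (25985 + 1600*121**2) - 32697 = (25985 + 1600*14641) - 32697 = (25985 + 23425600) - 32697 = 23451585 - 32697 = 23418888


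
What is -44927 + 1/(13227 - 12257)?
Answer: -43579189/970 ≈ -44927.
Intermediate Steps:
-44927 + 1/(13227 - 12257) = -44927 + 1/970 = -43579189/970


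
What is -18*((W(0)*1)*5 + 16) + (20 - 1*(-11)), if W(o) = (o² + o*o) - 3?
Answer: 13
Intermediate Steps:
W(o) = -3 + 2*o² (W(o) = (o² + o²) - 3 = 2*o² - 3 = -3 + 2*o²)
-18*((W(0)*1)*5 + 16) + (20 - 1*(-11)) = -18*(((-3 + 2*0²)*1)*5 + 16) + (20 - 1*(-11)) = -18*(((-3 + 2*0)*1)*5 + 16) + (20 + 11) = -18*(((-3 + 0)*1)*5 + 16) + 31 = -18*(-3*1*5 + 16) + 31 = -18*(-3*5 + 16) + 31 = -18*(-15 + 16) + 31 = -18*1 + 31 = -18 + 31 = 13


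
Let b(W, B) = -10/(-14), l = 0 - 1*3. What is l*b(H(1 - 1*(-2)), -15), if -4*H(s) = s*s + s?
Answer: -15/7 ≈ -2.1429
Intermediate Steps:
l = -3 (l = 0 - 3 = -3)
H(s) = -s/4 - s²/4 (H(s) = -(s*s + s)/4 = -(s² + s)/4 = -(s + s²)/4 = -s/4 - s²/4)
b(W, B) = 5/7 (b(W, B) = -10*(-1/14) = 5/7)
l*b(H(1 - 1*(-2)), -15) = -3*5/7 = -15/7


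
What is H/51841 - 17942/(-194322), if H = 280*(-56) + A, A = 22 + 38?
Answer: -1052589209/5036923401 ≈ -0.20897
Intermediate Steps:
A = 60
H = -15620 (H = 280*(-56) + 60 = -15680 + 60 = -15620)
H/51841 - 17942/(-194322) = -15620/51841 - 17942/(-194322) = -15620*1/51841 - 17942*(-1/194322) = -15620/51841 + 8971/97161 = -1052589209/5036923401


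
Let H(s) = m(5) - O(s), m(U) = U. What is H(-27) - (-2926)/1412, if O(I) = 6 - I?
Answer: -18305/706 ≈ -25.928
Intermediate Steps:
H(s) = -1 + s (H(s) = 5 - (6 - s) = 5 + (-6 + s) = -1 + s)
H(-27) - (-2926)/1412 = (-1 - 27) - (-2926)/1412 = -28 - (-2926)/1412 = -28 - 1*(-1463/706) = -28 + 1463/706 = -18305/706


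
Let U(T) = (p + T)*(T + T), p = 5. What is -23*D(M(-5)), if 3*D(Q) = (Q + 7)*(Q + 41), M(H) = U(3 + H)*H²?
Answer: -1745401/3 ≈ -5.8180e+5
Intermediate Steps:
U(T) = 2*T*(5 + T) (U(T) = (5 + T)*(T + T) = (5 + T)*(2*T) = 2*T*(5 + T))
M(H) = 2*H²*(3 + H)*(8 + H) (M(H) = (2*(3 + H)*(5 + (3 + H)))*H² = (2*(3 + H)*(8 + H))*H² = 2*H²*(3 + H)*(8 + H))
D(Q) = (7 + Q)*(41 + Q)/3 (D(Q) = ((Q + 7)*(Q + 41))/3 = ((7 + Q)*(41 + Q))/3 = (7 + Q)*(41 + Q)/3)
-23*D(M(-5)) = -23*(287/3 + 16*(2*(-5)²*(3 - 5)*(8 - 5)) + (2*(-5)²*(3 - 5)*(8 - 5))²/3) = -23*(287/3 + 16*(2*25*(-2)*3) + (2*25*(-2)*3)²/3) = -23*(287/3 + 16*(-300) + (⅓)*(-300)²) = -23*(287/3 - 4800 + (⅓)*90000) = -23*(287/3 - 4800 + 30000) = -23*75887/3 = -1745401/3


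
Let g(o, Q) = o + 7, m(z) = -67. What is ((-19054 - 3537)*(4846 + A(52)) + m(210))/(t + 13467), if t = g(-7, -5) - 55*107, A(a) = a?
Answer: -110650785/7582 ≈ -14594.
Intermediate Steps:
g(o, Q) = 7 + o
t = -5885 (t = (7 - 7) - 55*107 = 0 - 5885 = -5885)
((-19054 - 3537)*(4846 + A(52)) + m(210))/(t + 13467) = ((-19054 - 3537)*(4846 + 52) - 67)/(-5885 + 13467) = (-22591*4898 - 67)/7582 = (-110650718 - 67)*(1/7582) = -110650785*1/7582 = -110650785/7582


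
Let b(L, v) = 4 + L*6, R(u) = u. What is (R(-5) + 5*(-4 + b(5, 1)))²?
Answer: 21025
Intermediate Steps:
b(L, v) = 4 + 6*L
(R(-5) + 5*(-4 + b(5, 1)))² = (-5 + 5*(-4 + (4 + 6*5)))² = (-5 + 5*(-4 + (4 + 30)))² = (-5 + 5*(-4 + 34))² = (-5 + 5*30)² = (-5 + 150)² = 145² = 21025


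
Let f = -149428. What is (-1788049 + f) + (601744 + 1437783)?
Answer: 102050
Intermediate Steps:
(-1788049 + f) + (601744 + 1437783) = (-1788049 - 149428) + (601744 + 1437783) = -1937477 + 2039527 = 102050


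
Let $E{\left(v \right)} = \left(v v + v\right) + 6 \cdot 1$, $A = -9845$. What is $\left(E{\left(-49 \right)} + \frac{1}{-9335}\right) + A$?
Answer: $- \frac{69891146}{9335} \approx -7487.0$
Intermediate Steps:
$E{\left(v \right)} = 6 + v + v^{2}$ ($E{\left(v \right)} = \left(v^{2} + v\right) + 6 = \left(v + v^{2}\right) + 6 = 6 + v + v^{2}$)
$\left(E{\left(-49 \right)} + \frac{1}{-9335}\right) + A = \left(\left(6 - 49 + \left(-49\right)^{2}\right) + \frac{1}{-9335}\right) - 9845 = \left(\left(6 - 49 + 2401\right) - \frac{1}{9335}\right) - 9845 = \left(2358 - \frac{1}{9335}\right) - 9845 = \frac{22011929}{9335} - 9845 = - \frac{69891146}{9335}$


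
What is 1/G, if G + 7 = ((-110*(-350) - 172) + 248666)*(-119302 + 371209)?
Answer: 1/72295797551 ≈ 1.3832e-11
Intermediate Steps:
G = 72295797551 (G = -7 + ((-110*(-350) - 172) + 248666)*(-119302 + 371209) = -7 + ((38500 - 172) + 248666)*251907 = -7 + (38328 + 248666)*251907 = -7 + 286994*251907 = -7 + 72295797558 = 72295797551)
1/G = 1/72295797551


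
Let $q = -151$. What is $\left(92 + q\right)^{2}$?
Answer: $3481$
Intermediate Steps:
$\left(92 + q\right)^{2} = \left(92 - 151\right)^{2} = \left(-59\right)^{2} = 3481$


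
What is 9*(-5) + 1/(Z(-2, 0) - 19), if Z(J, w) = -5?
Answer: -1081/24 ≈ -45.042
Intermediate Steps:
9*(-5) + 1/(Z(-2, 0) - 19) = 9*(-5) + 1/(-5 - 19) = -45 + 1/(-24) = -45 - 1/24 = -1081/24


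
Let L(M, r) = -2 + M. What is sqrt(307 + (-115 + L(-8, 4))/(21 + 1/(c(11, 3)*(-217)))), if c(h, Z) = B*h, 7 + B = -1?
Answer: sqrt(48412865147723)/401017 ≈ 17.351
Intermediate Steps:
B = -8 (B = -7 - 1 = -8)
c(h, Z) = -8*h
sqrt(307 + (-115 + L(-8, 4))/(21 + 1/(c(11, 3)*(-217)))) = sqrt(307 + (-115 + (-2 - 8))/(21 + 1/(-8*11*(-217)))) = sqrt(307 + (-115 - 10)/(21 - 1/217/(-88))) = sqrt(307 - 125/(21 - 1/88*(-1/217))) = sqrt(307 - 125/(21 + 1/19096)) = sqrt(307 - 125/401017/19096) = sqrt(307 - 125*19096/401017) = sqrt(307 - 2387000/401017) = sqrt(120725219/401017) = sqrt(48412865147723)/401017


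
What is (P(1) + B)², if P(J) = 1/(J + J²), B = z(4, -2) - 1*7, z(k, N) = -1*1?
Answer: 225/4 ≈ 56.250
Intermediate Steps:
z(k, N) = -1
B = -8 (B = -1 - 1*7 = -1 - 7 = -8)
(P(1) + B)² = (1/(1*(1 + 1)) - 8)² = (1/2 - 8)² = (1*(½) - 8)² = (½ - 8)² = (-15/2)² = 225/4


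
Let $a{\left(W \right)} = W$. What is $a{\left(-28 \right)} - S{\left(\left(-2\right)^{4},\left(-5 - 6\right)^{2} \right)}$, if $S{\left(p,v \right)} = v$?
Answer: $-149$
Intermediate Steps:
$a{\left(-28 \right)} - S{\left(\left(-2\right)^{4},\left(-5 - 6\right)^{2} \right)} = -28 - \left(-5 - 6\right)^{2} = -28 - \left(-11\right)^{2} = -28 - 121 = -149$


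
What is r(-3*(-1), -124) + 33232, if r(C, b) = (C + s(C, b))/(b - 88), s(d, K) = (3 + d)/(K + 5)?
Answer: 838376545/25228 ≈ 33232.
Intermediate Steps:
s(d, K) = (3 + d)/(5 + K)
r(C, b) = (C + (3 + C)/(5 + b))/(-88 + b) (r(C, b) = (C + (3 + C)/(5 + b))/(b - 88) = (C + (3 + C)/(5 + b))/(-88 + b))
r(-3*(-1), -124) + 33232 = (3 - 3*(-1) + (-3*(-1))*(5 - 124))/((-88 - 124)*(5 - 124)) + 33232 = (3 + 3 + 3*(-119))/(-212*(-119)) + 33232 = -1/212*(-1/119)*(3 + 3 - 357) + 33232 = -1/212*(-1/119)*(-351) + 33232 = -351/25228 + 33232 = 838376545/25228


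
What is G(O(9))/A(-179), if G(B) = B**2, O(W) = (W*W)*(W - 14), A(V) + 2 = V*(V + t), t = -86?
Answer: 54675/15811 ≈ 3.4580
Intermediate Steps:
A(V) = -2 + V*(-86 + V) (A(V) = -2 + V*(V - 86) = -2 + V*(-86 + V))
O(W) = W**2*(-14 + W)
G(O(9))/A(-179) = (9**2*(-14 + 9))**2/(-2 + (-179)**2 - 86*(-179)) = (81*(-5))**2/(-2 + 32041 + 15394) = (-405)**2/47433 = 164025*(1/47433) = 54675/15811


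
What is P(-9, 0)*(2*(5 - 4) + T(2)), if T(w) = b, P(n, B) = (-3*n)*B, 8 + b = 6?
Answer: 0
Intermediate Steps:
b = -2 (b = -8 + 6 = -2)
P(n, B) = -3*B*n
T(w) = -2
P(-9, 0)*(2*(5 - 4) + T(2)) = (-3*0*(-9))*(2*(5 - 4) - 2) = 0*(2*1 - 2) = 0*(2 - 2) = 0*0 = 0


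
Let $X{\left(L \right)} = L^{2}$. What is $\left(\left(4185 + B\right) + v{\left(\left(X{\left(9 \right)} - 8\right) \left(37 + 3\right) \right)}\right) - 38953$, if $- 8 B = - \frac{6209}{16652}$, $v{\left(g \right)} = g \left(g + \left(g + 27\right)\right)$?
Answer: $\frac{2277576906561}{133216} \approx 1.7097 \cdot 10^{7}$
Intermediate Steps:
$v{\left(g \right)} = g \left(27 + 2 g\right)$ ($v{\left(g \right)} = g \left(g + \left(27 + g\right)\right) = g \left(27 + 2 g\right)$)
$B = \frac{6209}{133216}$ ($B = - \frac{\left(-6209\right) \frac{1}{16652}}{8} = \left(- \frac{1}{8}\right) \left(- \frac{6209}{16652}\right) = \frac{6209}{133216} \approx 0.046609$)
$\left(\left(4185 + B\right) + v{\left(\left(X{\left(9 \right)} - 8\right) \left(37 + 3\right) \right)}\right) - 38953 = \left(\left(4185 + \frac{6209}{133216}\right) + \left(9^{2} - 8\right) \left(37 + 3\right) \left(27 + 2 \left(9^{2} - 8\right) \left(37 + 3\right)\right)\right) - 38953 = \left(\frac{557515169}{133216} + \left(81 - 8\right) 40 \left(27 + 2 \left(81 - 8\right) 40\right)\right) - 38953 = \left(\frac{557515169}{133216} + 73 \cdot 40 \left(27 + 2 \cdot 73 \cdot 40\right)\right) - 38953 = \left(\frac{557515169}{133216} + 2920 \left(27 + 2 \cdot 2920\right)\right) - 38953 = \left(\frac{557515169}{133216} + 2920 \left(27 + 5840\right)\right) - 38953 = \left(\frac{557515169}{133216} + 2920 \cdot 5867\right) - 38953 = \left(\frac{557515169}{133216} + 17131640\right) - 38953 = \frac{2282766069409}{133216} - 38953 = \frac{2277576906561}{133216}$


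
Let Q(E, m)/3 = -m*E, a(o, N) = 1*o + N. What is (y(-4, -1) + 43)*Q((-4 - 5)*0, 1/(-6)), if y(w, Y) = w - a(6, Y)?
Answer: 0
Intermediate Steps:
a(o, N) = N + o (a(o, N) = o + N = N + o)
y(w, Y) = -6 + w - Y (y(w, Y) = w - (Y + 6) = w - (6 + Y) = w + (-6 - Y) = -6 + w - Y)
Q(E, m) = -3*E*m (Q(E, m) = 3*(-m*E) = 3*(-E*m) = -3*E*m)
(y(-4, -1) + 43)*Q((-4 - 5)*0, 1/(-6)) = ((-6 - 4 - 1*(-1)) + 43)*(-3*(-4 - 5)*0/(-6)) = ((-6 - 4 + 1) + 43)*(-3*(-9*0)*(-⅙)) = (-9 + 43)*(-3*0*(-⅙)) = 34*0 = 0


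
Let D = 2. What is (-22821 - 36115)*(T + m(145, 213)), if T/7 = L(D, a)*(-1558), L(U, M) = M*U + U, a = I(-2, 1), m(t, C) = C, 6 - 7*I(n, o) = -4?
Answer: 3109404424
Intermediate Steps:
I(n, o) = 10/7 (I(n, o) = 6/7 - ⅐*(-4) = 6/7 + 4/7 = 10/7)
a = 10/7 ≈ 1.4286
L(U, M) = U + M*U
T = -52972 (T = 7*((2*(1 + 10/7))*(-1558)) = 7*((2*(17/7))*(-1558)) = 7*((34/7)*(-1558)) = 7*(-52972/7) = -52972)
(-22821 - 36115)*(T + m(145, 213)) = (-22821 - 36115)*(-52972 + 213) = -58936*(-52759) = 3109404424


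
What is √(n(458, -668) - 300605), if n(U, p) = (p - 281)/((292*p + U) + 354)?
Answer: 7*I*√57867583515519/97122 ≈ 548.27*I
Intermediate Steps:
n(U, p) = (-281 + p)/(354 + U + 292*p) (n(U, p) = (-281 + p)/((U + 292*p) + 354) = (-281 + p)/(354 + U + 292*p))
√(n(458, -668) - 300605) = √((-281 - 668)/(354 + 458 + 292*(-668)) - 300605) = √(-949/(354 + 458 - 195056) - 300605) = √(-949/(-194244) - 300605) = √(-1/194244*(-949) - 300605) = √(949/194244 - 300605) = √(-58390716671/194244) = 7*I*√57867583515519/97122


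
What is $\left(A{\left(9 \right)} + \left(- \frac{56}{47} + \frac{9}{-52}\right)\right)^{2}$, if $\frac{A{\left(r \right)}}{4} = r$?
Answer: $\frac{7165453201}{5973136} \approx 1199.6$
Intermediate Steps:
$A{\left(r \right)} = 4 r$
$\left(A{\left(9 \right)} + \left(- \frac{56}{47} + \frac{9}{-52}\right)\right)^{2} = \left(4 \cdot 9 + \left(- \frac{56}{47} + \frac{9}{-52}\right)\right)^{2} = \left(36 + \left(\left(-56\right) \frac{1}{47} + 9 \left(- \frac{1}{52}\right)\right)\right)^{2} = \left(36 - \frac{3335}{2444}\right)^{2} = \left(\frac{84649}{2444}\right)^{2} = \frac{7165453201}{5973136}$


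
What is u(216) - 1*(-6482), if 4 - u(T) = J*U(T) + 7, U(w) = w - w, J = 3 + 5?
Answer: 6479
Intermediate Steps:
J = 8
U(w) = 0
u(T) = -3 (u(T) = 4 - (8*0 + 7) = 4 - (0 + 7) = 4 - 1*7 = 4 - 7 = -3)
u(216) - 1*(-6482) = -3 - 1*(-6482) = -3 + 6482 = 6479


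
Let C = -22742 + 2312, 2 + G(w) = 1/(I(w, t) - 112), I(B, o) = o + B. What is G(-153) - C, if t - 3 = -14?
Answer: 5638127/276 ≈ 20428.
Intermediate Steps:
t = -11 (t = 3 - 14 = -11)
I(B, o) = B + o
G(w) = -2 + 1/(-123 + w) (G(w) = -2 + 1/((w - 11) - 112) = -2 + 1/((-11 + w) - 112) = -2 + 1/(-123 + w))
C = -20430
G(-153) - C = (247 - 2*(-153))/(-123 - 153) - 1*(-20430) = (247 + 306)/(-276) + 20430 = -1/276*553 + 20430 = -553/276 + 20430 = 5638127/276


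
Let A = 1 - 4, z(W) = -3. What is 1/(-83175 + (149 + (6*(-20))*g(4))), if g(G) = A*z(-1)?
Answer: -1/84106 ≈ -1.1890e-5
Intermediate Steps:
A = -3
g(G) = 9 (g(G) = -3*(-3) = 9)
1/(-83175 + (149 + (6*(-20))*g(4))) = 1/(-83175 + (149 + (6*(-20))*9)) = 1/(-83175 + (149 - 120*9)) = 1/(-83175 + (149 - 1080)) = 1/(-83175 - 931) = 1/(-84106) = -1/84106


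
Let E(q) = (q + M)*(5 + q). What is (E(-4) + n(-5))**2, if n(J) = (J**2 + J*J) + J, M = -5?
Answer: 1296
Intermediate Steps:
E(q) = (-5 + q)*(5 + q) (E(q) = (q - 5)*(5 + q) = (-5 + q)*(5 + q))
n(J) = J + 2*J**2 (n(J) = (J**2 + J**2) + J = 2*J**2 + J = J + 2*J**2)
(E(-4) + n(-5))**2 = ((-25 + (-4)**2) - 5*(1 + 2*(-5)))**2 = ((-25 + 16) - 5*(1 - 10))**2 = (-9 - 5*(-9))**2 = (-9 + 45)**2 = 36**2 = 1296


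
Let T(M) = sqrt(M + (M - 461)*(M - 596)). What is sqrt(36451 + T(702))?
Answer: sqrt(36451 + 2*sqrt(6562)) ≈ 191.35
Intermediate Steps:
T(M) = sqrt(M + (-596 + M)*(-461 + M)) (T(M) = sqrt(M + (-461 + M)*(-596 + M)) = sqrt(M + (-596 + M)*(-461 + M)))
sqrt(36451 + T(702)) = sqrt(36451 + sqrt(274756 + 702**2 - 1056*702)) = sqrt(36451 + sqrt(274756 + 492804 - 741312)) = sqrt(36451 + sqrt(26248)) = sqrt(36451 + 2*sqrt(6562))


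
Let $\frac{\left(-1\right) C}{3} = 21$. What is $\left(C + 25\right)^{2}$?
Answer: $1444$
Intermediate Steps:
$C = -63$ ($C = \left(-3\right) 21 = -63$)
$\left(C + 25\right)^{2} = \left(-63 + 25\right)^{2} = \left(-38\right)^{2} = 1444$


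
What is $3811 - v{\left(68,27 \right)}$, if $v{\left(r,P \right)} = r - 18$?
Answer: $3761$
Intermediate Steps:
$v{\left(r,P \right)} = -18 + r$
$3811 - v{\left(68,27 \right)} = 3811 - \left(-18 + 68\right) = 3811 - 50 = 3761$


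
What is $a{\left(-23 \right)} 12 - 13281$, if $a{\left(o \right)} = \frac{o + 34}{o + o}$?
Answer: $- \frac{305529}{23} \approx -13284.0$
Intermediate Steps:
$a{\left(o \right)} = \frac{34 + o}{2 o}$
$a{\left(-23 \right)} 12 - 13281 = \frac{34 - 23}{2 \left(-23\right)} 12 - 13281 = \frac{1}{2} \left(- \frac{1}{23}\right) 11 \cdot 12 - 13281 = \left(- \frac{11}{46}\right) 12 - 13281 = - \frac{66}{23} - 13281 = - \frac{305529}{23}$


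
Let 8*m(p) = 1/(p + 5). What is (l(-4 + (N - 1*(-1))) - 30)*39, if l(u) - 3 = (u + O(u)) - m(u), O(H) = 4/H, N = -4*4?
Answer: -3834363/2128 ≈ -1801.9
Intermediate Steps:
N = -16
m(p) = 1/(8*(5 + p)) (m(p) = 1/(8*(p + 5)) = 1/(8*(5 + p)))
l(u) = 3 + u + 4/u - 1/(8*(5 + u)) (l(u) = 3 + ((u + 4/u) - 1/(8*(5 + u))) = 3 + (u + 4/u - 1/(8*(5 + u))) = 3 + u + 4/u - 1/(8*(5 + u)))
(l(-4 + (N - 1*(-1))) - 30)*39 = ((20 + 31*(-4 + (-16 - 1*(-1)))/8 + (-4 + (-16 - 1*(-1)))*(3 + (-4 + (-16 - 1*(-1))))*(5 + (-4 + (-16 - 1*(-1)))))/((-4 + (-16 - 1*(-1)))*(5 + (-4 + (-16 - 1*(-1))))) - 30)*39 = ((20 + 31*(-4 + (-16 + 1))/8 + (-4 + (-16 + 1))*(3 + (-4 + (-16 + 1)))*(5 + (-4 + (-16 + 1))))/((-4 + (-16 + 1))*(5 + (-4 + (-16 + 1)))) - 30)*39 = ((20 + 31*(-4 - 15)/8 + (-4 - 15)*(3 + (-4 - 15))*(5 + (-4 - 15)))/((-4 - 15)*(5 + (-4 - 15))) - 30)*39 = ((20 + (31/8)*(-19) - 19*(3 - 19)*(5 - 19))/((-19)*(5 - 19)) - 30)*39 = (-1/19*(20 - 589/8 - 19*(-16)*(-14))/(-14) - 30)*39 = (-1/19*(-1/14)*(20 - 589/8 - 4256) - 30)*39 = (-1/19*(-1/14)*(-34477/8) - 30)*39 = (-34477/2128 - 30)*39 = -98317/2128*39 = -3834363/2128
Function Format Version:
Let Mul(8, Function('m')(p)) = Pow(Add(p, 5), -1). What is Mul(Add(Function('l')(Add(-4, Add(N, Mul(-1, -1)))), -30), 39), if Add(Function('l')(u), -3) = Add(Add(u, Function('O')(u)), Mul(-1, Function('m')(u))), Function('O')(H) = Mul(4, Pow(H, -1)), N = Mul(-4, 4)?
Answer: Rational(-3834363, 2128) ≈ -1801.9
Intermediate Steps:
N = -16
Function('m')(p) = Mul(Rational(1, 8), Pow(Add(5, p), -1)) (Function('m')(p) = Mul(Rational(1, 8), Pow(Add(p, 5), -1)) = Mul(Rational(1, 8), Pow(Add(5, p), -1)))
Function('l')(u) = Add(3, u, Mul(4, Pow(u, -1)), Mul(Rational(-1, 8), Pow(Add(5, u), -1))) (Function('l')(u) = Add(3, Add(Add(u, Mul(4, Pow(u, -1))), Mul(-1, Mul(Rational(1, 8), Pow(Add(5, u), -1))))) = Add(3, Add(Add(u, Mul(4, Pow(u, -1))), Mul(Rational(-1, 8), Pow(Add(5, u), -1)))) = Add(3, Add(u, Mul(4, Pow(u, -1)), Mul(Rational(-1, 8), Pow(Add(5, u), -1)))) = Add(3, u, Mul(4, Pow(u, -1)), Mul(Rational(-1, 8), Pow(Add(5, u), -1))))
Mul(Add(Function('l')(Add(-4, Add(N, Mul(-1, -1)))), -30), 39) = Mul(Add(Mul(Pow(Add(-4, Add(-16, Mul(-1, -1))), -1), Pow(Add(5, Add(-4, Add(-16, Mul(-1, -1)))), -1), Add(20, Mul(Rational(31, 8), Add(-4, Add(-16, Mul(-1, -1)))), Mul(Add(-4, Add(-16, Mul(-1, -1))), Add(3, Add(-4, Add(-16, Mul(-1, -1)))), Add(5, Add(-4, Add(-16, Mul(-1, -1))))))), -30), 39) = Mul(Add(Mul(Pow(Add(-4, Add(-16, 1)), -1), Pow(Add(5, Add(-4, Add(-16, 1))), -1), Add(20, Mul(Rational(31, 8), Add(-4, Add(-16, 1))), Mul(Add(-4, Add(-16, 1)), Add(3, Add(-4, Add(-16, 1))), Add(5, Add(-4, Add(-16, 1)))))), -30), 39) = Mul(Add(Mul(Pow(Add(-4, -15), -1), Pow(Add(5, Add(-4, -15)), -1), Add(20, Mul(Rational(31, 8), Add(-4, -15)), Mul(Add(-4, -15), Add(3, Add(-4, -15)), Add(5, Add(-4, -15))))), -30), 39) = Mul(Add(Mul(Pow(-19, -1), Pow(Add(5, -19), -1), Add(20, Mul(Rational(31, 8), -19), Mul(-19, Add(3, -19), Add(5, -19)))), -30), 39) = Mul(Add(Mul(Rational(-1, 19), Pow(-14, -1), Add(20, Rational(-589, 8), Mul(-19, -16, -14))), -30), 39) = Mul(Add(Mul(Rational(-1, 19), Rational(-1, 14), Add(20, Rational(-589, 8), -4256)), -30), 39) = Mul(Add(Mul(Rational(-1, 19), Rational(-1, 14), Rational(-34477, 8)), -30), 39) = Mul(Add(Rational(-34477, 2128), -30), 39) = Mul(Rational(-98317, 2128), 39) = Rational(-3834363, 2128)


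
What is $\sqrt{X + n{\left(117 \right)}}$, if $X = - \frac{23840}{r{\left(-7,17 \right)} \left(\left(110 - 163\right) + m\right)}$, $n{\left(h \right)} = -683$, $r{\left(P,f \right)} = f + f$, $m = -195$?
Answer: $\frac{i \sqrt{188903677}}{527} \approx 26.08 i$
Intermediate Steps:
$r{\left(P,f \right)} = 2 f$
$X = \frac{1490}{527}$ ($X = - \frac{23840}{2 \cdot 17 \left(\left(110 - 163\right) - 195\right)} = - \frac{23840}{34 \left(\left(110 - 163\right) - 195\right)} = - \frac{23840}{34 \left(-53 - 195\right)} = - \frac{23840}{34 \left(-248\right)} = - \frac{23840}{-8432} = \left(-23840\right) \left(- \frac{1}{8432}\right) = \frac{1490}{527} \approx 2.8273$)
$\sqrt{X + n{\left(117 \right)}} = \sqrt{\frac{1490}{527} - 683} = \sqrt{- \frac{358451}{527}} = \frac{i \sqrt{188903677}}{527}$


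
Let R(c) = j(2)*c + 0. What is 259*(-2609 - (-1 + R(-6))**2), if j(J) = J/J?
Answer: -688422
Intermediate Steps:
j(J) = 1
R(c) = c (R(c) = 1*c + 0 = c + 0 = c)
259*(-2609 - (-1 + R(-6))**2) = 259*(-2609 - (-1 - 6)**2) = 259*(-2609 - 1*(-7)**2) = 259*(-2609 - 1*49) = 259*(-2609 - 49) = 259*(-2658) = -688422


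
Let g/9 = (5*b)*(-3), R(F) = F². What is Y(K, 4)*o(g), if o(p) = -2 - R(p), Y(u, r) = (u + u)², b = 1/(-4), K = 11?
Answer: -2209097/4 ≈ -5.5227e+5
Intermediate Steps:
b = -¼ ≈ -0.25000
Y(u, r) = 4*u² (Y(u, r) = (2*u)² = 4*u²)
g = 135/4 (g = 9*((5*(-¼))*(-3)) = 9*(-5/4*(-3)) = 9*(15/4) = 135/4 ≈ 33.750)
o(p) = -2 - p²
Y(K, 4)*o(g) = (4*11²)*(-2 - (135/4)²) = (4*121)*(-2 - 1*18225/16) = 484*(-2 - 18225/16) = 484*(-18257/16) = -2209097/4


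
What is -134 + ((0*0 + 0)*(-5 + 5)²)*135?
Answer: -134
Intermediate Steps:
-134 + ((0*0 + 0)*(-5 + 5)²)*135 = -134 + ((0 + 0)*0²)*135 = -134 + (0*0)*135 = -134 + 0*135 = -134 + 0 = -134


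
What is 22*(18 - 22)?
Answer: -88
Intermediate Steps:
22*(18 - 22) = 22*(-4) = -88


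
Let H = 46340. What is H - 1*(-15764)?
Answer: 62104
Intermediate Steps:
H - 1*(-15764) = 46340 - 1*(-15764) = 46340 + 15764 = 62104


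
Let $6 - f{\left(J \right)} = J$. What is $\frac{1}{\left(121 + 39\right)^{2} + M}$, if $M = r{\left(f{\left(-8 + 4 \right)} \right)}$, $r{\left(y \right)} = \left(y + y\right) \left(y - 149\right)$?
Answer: $\frac{1}{22820} \approx 4.3821 \cdot 10^{-5}$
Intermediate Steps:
$f{\left(J \right)} = 6 - J$
$r{\left(y \right)} = 2 y \left(-149 + y\right)$
$M = -2780$ ($M = 2 \left(6 - \left(-8 + 4\right)\right) \left(-149 + \left(6 - \left(-8 + 4\right)\right)\right) = 2 \left(6 - -4\right) \left(-149 + \left(6 - -4\right)\right) = 2 \left(6 + 4\right) \left(-149 + \left(6 + 4\right)\right) = 2 \cdot 10 \left(-149 + 10\right) = 2 \cdot 10 \left(-139\right) = -2780$)
$\frac{1}{\left(121 + 39\right)^{2} + M} = \frac{1}{\left(121 + 39\right)^{2} - 2780} = \frac{1}{160^{2} - 2780} = \frac{1}{25600 - 2780} = \frac{1}{22820}$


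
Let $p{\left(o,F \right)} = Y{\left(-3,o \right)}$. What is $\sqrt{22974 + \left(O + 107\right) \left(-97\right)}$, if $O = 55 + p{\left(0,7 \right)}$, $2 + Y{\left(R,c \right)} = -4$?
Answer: $\sqrt{7842} \approx 88.555$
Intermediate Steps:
$Y{\left(R,c \right)} = -6$ ($Y{\left(R,c \right)} = -2 - 4 = -6$)
$p{\left(o,F \right)} = -6$
$O = 49$ ($O = 55 - 6 = 49$)
$\sqrt{22974 + \left(O + 107\right) \left(-97\right)} = \sqrt{22974 + \left(49 + 107\right) \left(-97\right)} = \sqrt{22974 + 156 \left(-97\right)} = \sqrt{22974 - 15132} = \sqrt{7842}$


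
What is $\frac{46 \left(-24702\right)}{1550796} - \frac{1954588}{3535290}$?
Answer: $- \frac{293678708197}{228438066285} \approx -1.2856$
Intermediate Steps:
$\frac{46 \left(-24702\right)}{1550796} - \frac{1954588}{3535290} = \left(-1136292\right) \frac{1}{1550796} - \frac{977294}{1767645} = - \frac{94691}{129233} - \frac{977294}{1767645} = - \frac{293678708197}{228438066285}$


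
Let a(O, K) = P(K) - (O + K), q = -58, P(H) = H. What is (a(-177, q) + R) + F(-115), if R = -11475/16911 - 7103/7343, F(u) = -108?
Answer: 929318431/13797497 ≈ 67.354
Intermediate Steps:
a(O, K) = -O (a(O, K) = K - (O + K) = K - (K + O) = K + (-K - O) = -O)
R = -22708862/13797497 (R = -11475*1/16911 - 7103*1/7343 = -1275/1879 - 7103/7343 = -22708862/13797497 ≈ -1.6459)
(a(-177, q) + R) + F(-115) = (-1*(-177) - 22708862/13797497) - 108 = (177 - 22708862/13797497) - 108 = 2419448107/13797497 - 108 = 929318431/13797497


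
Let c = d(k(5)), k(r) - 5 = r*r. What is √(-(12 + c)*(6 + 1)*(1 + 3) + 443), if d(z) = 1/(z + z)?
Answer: √23970/15 ≈ 10.322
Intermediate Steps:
k(r) = 5 + r² (k(r) = 5 + r*r = 5 + r²)
d(z) = 1/(2*z)
c = 1/60 (c = 1/(2*(5 + 5²)) = 1/(2*(5 + 25)) = (½)/30 = (½)*(1/30) = 1/60 ≈ 0.016667)
√(-(12 + c)*(6 + 1)*(1 + 3) + 443) = √(-(12 + 1/60)*(6 + 1)*(1 + 3) + 443) = √(-721*7*4/60 + 443) = √(-721*28/60 + 443) = √(-1*5047/15 + 443) = √(-5047/15 + 443) = √(1598/15) = √23970/15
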